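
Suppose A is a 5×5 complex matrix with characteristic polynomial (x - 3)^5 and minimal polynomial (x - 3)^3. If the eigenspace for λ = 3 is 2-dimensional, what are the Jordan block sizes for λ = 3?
Block sizes for λ = 3: [3, 2]

Step 1 — from the characteristic polynomial, algebraic multiplicity of λ = 3 is 5. From dim ker(A − (3)·I) = 2, there are exactly 2 Jordan blocks for λ = 3.
Step 2 — from the minimal polynomial, the factor (x − 3)^3 tells us the largest block for λ = 3 has size 3.
Step 3 — with total size 5, 2 blocks, and largest block 3, the block sizes (in nonincreasing order) are [3, 2].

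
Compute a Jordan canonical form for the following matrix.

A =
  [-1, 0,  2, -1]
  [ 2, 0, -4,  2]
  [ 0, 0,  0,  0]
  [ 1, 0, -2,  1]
J_2(0) ⊕ J_1(0) ⊕ J_1(0)

The characteristic polynomial is
  det(x·I − A) = x^4

Eigenvalues and multiplicities (the geometric multiplicity of λ is n − rank(A − λI), which equals the number of Jordan blocks for λ):
  λ = 0: algebraic multiplicity = 4, geometric multiplicity = 3

Determining the block sizes for each eigenvalue:
  λ = 0: 3 blocks summing to 4 forces exactly one block of size 2 and the rest size 1 → block sizes [2, 1, 1]

Assembling the blocks gives a Jordan form
J =
  [0, 1, 0, 0]
  [0, 0, 0, 0]
  [0, 0, 0, 0]
  [0, 0, 0, 0]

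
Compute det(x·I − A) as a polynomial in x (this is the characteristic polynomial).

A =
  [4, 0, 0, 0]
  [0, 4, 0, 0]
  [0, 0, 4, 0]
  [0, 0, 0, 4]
x^4 - 16*x^3 + 96*x^2 - 256*x + 256

Expanding det(x·I − A) (e.g. by cofactor expansion or by noting that A is similar to its Jordan form J, which has the same characteristic polynomial as A) gives
  χ_A(x) = x^4 - 16*x^3 + 96*x^2 - 256*x + 256
which factors as (x - 4)^4. The eigenvalues (with algebraic multiplicities) are λ = 4 with multiplicity 4.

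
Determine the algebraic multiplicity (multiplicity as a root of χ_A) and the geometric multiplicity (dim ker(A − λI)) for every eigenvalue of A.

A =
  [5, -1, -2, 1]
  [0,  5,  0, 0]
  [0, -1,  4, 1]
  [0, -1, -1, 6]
λ = 5: alg = 4, geom = 2

Step 1 — factor the characteristic polynomial to read off the algebraic multiplicities:
  χ_A(x) = (x - 5)^4

Step 2 — compute geometric multiplicities via the rank-nullity identity g(λ) = n − rank(A − λI):
  rank(A − (5)·I) = 2, so dim ker(A − (5)·I) = n − 2 = 2

Summary:
  λ = 5: algebraic multiplicity = 4, geometric multiplicity = 2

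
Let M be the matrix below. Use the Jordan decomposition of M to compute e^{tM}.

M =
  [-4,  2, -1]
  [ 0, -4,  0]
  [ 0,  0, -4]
e^{tM} =
  [exp(-4*t), 2*t*exp(-4*t), -t*exp(-4*t)]
  [0, exp(-4*t), 0]
  [0, 0, exp(-4*t)]

Strategy: write M = P · J · P⁻¹ where J is a Jordan canonical form, so e^{tM} = P · e^{tJ} · P⁻¹, and e^{tJ} can be computed block-by-block.

M has Jordan form
J =
  [-4,  1,  0]
  [ 0, -4,  0]
  [ 0,  0, -4]
(up to reordering of blocks).

Per-block formulas:
  For a 1×1 block at λ = -4: exp(t · [-4]) = [e^(-4t)].
  For a 2×2 Jordan block J_2(-4): exp(t · J_2(-4)) = e^(-4t)·(I + t·N), where N is the 2×2 nilpotent shift.

After assembling e^{tJ} and conjugating by P, we get:

e^{tM} =
  [exp(-4*t), 2*t*exp(-4*t), -t*exp(-4*t)]
  [0, exp(-4*t), 0]
  [0, 0, exp(-4*t)]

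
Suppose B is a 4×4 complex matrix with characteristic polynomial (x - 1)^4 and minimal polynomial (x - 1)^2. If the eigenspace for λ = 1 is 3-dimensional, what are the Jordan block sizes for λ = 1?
Block sizes for λ = 1: [2, 1, 1]

Step 1 — from the characteristic polynomial, algebraic multiplicity of λ = 1 is 4. From dim ker(B − (1)·I) = 3, there are exactly 3 Jordan blocks for λ = 1.
Step 2 — from the minimal polynomial, the factor (x − 1)^2 tells us the largest block for λ = 1 has size 2.
Step 3 — with total size 4, 3 blocks, and largest block 2, the block sizes (in nonincreasing order) are [2, 1, 1].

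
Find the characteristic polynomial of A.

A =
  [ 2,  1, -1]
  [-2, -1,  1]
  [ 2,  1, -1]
x^3

Expanding det(x·I − A) (e.g. by cofactor expansion or by noting that A is similar to its Jordan form J, which has the same characteristic polynomial as A) gives
  χ_A(x) = x^3
which factors as x^3. The eigenvalues (with algebraic multiplicities) are λ = 0 with multiplicity 3.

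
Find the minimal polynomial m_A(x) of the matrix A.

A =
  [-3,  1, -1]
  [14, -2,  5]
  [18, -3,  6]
x^3 - x^2 - 5*x - 3

The characteristic polynomial is χ_A(x) = (x - 3)*(x + 1)^2, so the eigenvalues are known. The minimal polynomial is
  m_A(x) = Π_λ (x − λ)^{k_λ}
where k_λ is the size of the *largest* Jordan block for λ (equivalently, the smallest k with (A − λI)^k v = 0 for every generalised eigenvector v of λ).

  λ = -1: largest Jordan block has size 2, contributing (x + 1)^2
  λ = 3: largest Jordan block has size 1, contributing (x − 3)

So m_A(x) = (x - 3)*(x + 1)^2 = x^3 - x^2 - 5*x - 3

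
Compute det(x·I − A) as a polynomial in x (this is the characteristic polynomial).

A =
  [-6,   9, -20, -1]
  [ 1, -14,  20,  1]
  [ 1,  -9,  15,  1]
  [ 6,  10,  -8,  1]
x^4 + 4*x^3 - 26*x^2 - 60*x + 225

Expanding det(x·I − A) (e.g. by cofactor expansion or by noting that A is similar to its Jordan form J, which has the same characteristic polynomial as A) gives
  χ_A(x) = x^4 + 4*x^3 - 26*x^2 - 60*x + 225
which factors as (x - 3)^2*(x + 5)^2. The eigenvalues (with algebraic multiplicities) are λ = -5 with multiplicity 2, λ = 3 with multiplicity 2.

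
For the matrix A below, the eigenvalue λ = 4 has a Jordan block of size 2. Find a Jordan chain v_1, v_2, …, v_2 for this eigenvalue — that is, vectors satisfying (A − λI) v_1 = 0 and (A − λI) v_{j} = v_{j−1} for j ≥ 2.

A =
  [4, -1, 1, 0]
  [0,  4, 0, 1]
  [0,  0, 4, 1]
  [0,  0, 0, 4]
A Jordan chain for λ = 4 of length 2:
v_1 = (-1, 0, 0, 0)ᵀ
v_2 = (0, 1, 0, 0)ᵀ

Let N = A − (4)·I. We want v_2 with N^2 v_2 = 0 but N^1 v_2 ≠ 0; then v_{j-1} := N · v_j for j = 2, …, 2.

Pick v_2 = (0, 1, 0, 0)ᵀ.
Then v_1 = N · v_2 = (-1, 0, 0, 0)ᵀ.

Sanity check: (A − (4)·I) v_1 = (0, 0, 0, 0)ᵀ = 0. ✓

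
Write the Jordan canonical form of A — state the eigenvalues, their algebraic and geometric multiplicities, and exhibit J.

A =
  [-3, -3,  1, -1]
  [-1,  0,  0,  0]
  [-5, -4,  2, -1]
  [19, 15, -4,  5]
J_3(1) ⊕ J_1(1)

The characteristic polynomial is
  det(x·I − A) = x^4 - 4*x^3 + 6*x^2 - 4*x + 1 = (x - 1)^4

Eigenvalues and multiplicities (the geometric multiplicity of λ is n − rank(A − λI), which equals the number of Jordan blocks for λ):
  λ = 1: algebraic multiplicity = 4, geometric multiplicity = 2

Determining the block sizes for each eigenvalue:
  λ = 1: with am = 4 and gm = 2, the partition is not yet determined (e.g. several partitions of 4 into 2 parts exist). Let N = A − (1)·I. Computing rank(N^1) = 2, rank(N^2) = 1, rank(N^3) = 0; the number of blocks of size ≥ j is rank(N^{j−1}) − rank(N^j), giving [2, 1, 1]. So we have 1 block(s) of size 3, 1 block(s) of size 1 → block sizes [3, 1]

Assembling the blocks gives a Jordan form
J =
  [1, 1, 0, 0]
  [0, 1, 1, 0]
  [0, 0, 1, 0]
  [0, 0, 0, 1]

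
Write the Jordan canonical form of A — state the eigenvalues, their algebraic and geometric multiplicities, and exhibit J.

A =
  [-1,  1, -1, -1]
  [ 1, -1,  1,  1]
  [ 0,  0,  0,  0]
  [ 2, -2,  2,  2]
J_2(0) ⊕ J_1(0) ⊕ J_1(0)

The characteristic polynomial is
  det(x·I − A) = x^4

Eigenvalues and multiplicities (the geometric multiplicity of λ is n − rank(A − λI), which equals the number of Jordan blocks for λ):
  λ = 0: algebraic multiplicity = 4, geometric multiplicity = 3

Determining the block sizes for each eigenvalue:
  λ = 0: 3 blocks summing to 4 forces exactly one block of size 2 and the rest size 1 → block sizes [2, 1, 1]

Assembling the blocks gives a Jordan form
J =
  [0, 1, 0, 0]
  [0, 0, 0, 0]
  [0, 0, 0, 0]
  [0, 0, 0, 0]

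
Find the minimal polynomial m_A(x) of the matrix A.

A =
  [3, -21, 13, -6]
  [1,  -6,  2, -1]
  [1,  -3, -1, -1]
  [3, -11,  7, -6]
x^4 + 10*x^3 + 37*x^2 + 60*x + 36

The characteristic polynomial is χ_A(x) = (x + 2)^2*(x + 3)^2, so the eigenvalues are known. The minimal polynomial is
  m_A(x) = Π_λ (x − λ)^{k_λ}
where k_λ is the size of the *largest* Jordan block for λ (equivalently, the smallest k with (A − λI)^k v = 0 for every generalised eigenvector v of λ).

  λ = -3: largest Jordan block has size 2, contributing (x + 3)^2
  λ = -2: largest Jordan block has size 2, contributing (x + 2)^2

So m_A(x) = (x + 2)^2*(x + 3)^2 = x^4 + 10*x^3 + 37*x^2 + 60*x + 36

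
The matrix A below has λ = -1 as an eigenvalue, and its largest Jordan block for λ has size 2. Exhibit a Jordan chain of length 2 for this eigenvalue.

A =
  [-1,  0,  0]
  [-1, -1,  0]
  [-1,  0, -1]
A Jordan chain for λ = -1 of length 2:
v_1 = (0, -1, -1)ᵀ
v_2 = (1, 0, 0)ᵀ

Let N = A − (-1)·I. We want v_2 with N^2 v_2 = 0 but N^1 v_2 ≠ 0; then v_{j-1} := N · v_j for j = 2, …, 2.

Pick v_2 = (1, 0, 0)ᵀ.
Then v_1 = N · v_2 = (0, -1, -1)ᵀ.

Sanity check: (A − (-1)·I) v_1 = (0, 0, 0)ᵀ = 0. ✓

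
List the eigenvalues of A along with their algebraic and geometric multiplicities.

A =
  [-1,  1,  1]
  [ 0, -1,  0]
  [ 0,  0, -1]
λ = -1: alg = 3, geom = 2

Step 1 — factor the characteristic polynomial to read off the algebraic multiplicities:
  χ_A(x) = (x + 1)^3

Step 2 — compute geometric multiplicities via the rank-nullity identity g(λ) = n − rank(A − λI):
  rank(A − (-1)·I) = 1, so dim ker(A − (-1)·I) = n − 1 = 2

Summary:
  λ = -1: algebraic multiplicity = 3, geometric multiplicity = 2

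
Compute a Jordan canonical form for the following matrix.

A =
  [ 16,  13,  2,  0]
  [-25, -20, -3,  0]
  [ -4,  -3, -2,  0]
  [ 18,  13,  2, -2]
J_3(-2) ⊕ J_1(-2)

The characteristic polynomial is
  det(x·I − A) = x^4 + 8*x^3 + 24*x^2 + 32*x + 16 = (x + 2)^4

Eigenvalues and multiplicities (the geometric multiplicity of λ is n − rank(A − λI), which equals the number of Jordan blocks for λ):
  λ = -2: algebraic multiplicity = 4, geometric multiplicity = 2

Determining the block sizes for each eigenvalue:
  λ = -2: with am = 4 and gm = 2, the partition is not yet determined (e.g. several partitions of 4 into 2 parts exist). Let N = A − (-2)·I. Computing rank(N^1) = 2, rank(N^2) = 1, rank(N^3) = 0; the number of blocks of size ≥ j is rank(N^{j−1}) − rank(N^j), giving [2, 1, 1]. So we have 1 block(s) of size 3, 1 block(s) of size 1 → block sizes [3, 1]

Assembling the blocks gives a Jordan form
J =
  [-2,  1,  0,  0]
  [ 0, -2,  1,  0]
  [ 0,  0, -2,  0]
  [ 0,  0,  0, -2]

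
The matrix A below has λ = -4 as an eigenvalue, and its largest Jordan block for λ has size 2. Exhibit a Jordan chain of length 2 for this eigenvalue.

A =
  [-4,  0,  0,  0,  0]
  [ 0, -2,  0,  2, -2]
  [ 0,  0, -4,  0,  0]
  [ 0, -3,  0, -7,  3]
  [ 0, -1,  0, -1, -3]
A Jordan chain for λ = -4 of length 2:
v_1 = (0, 2, 0, -3, -1)ᵀ
v_2 = (0, 1, 0, 0, 0)ᵀ

Let N = A − (-4)·I. We want v_2 with N^2 v_2 = 0 but N^1 v_2 ≠ 0; then v_{j-1} := N · v_j for j = 2, …, 2.

Pick v_2 = (0, 1, 0, 0, 0)ᵀ.
Then v_1 = N · v_2 = (0, 2, 0, -3, -1)ᵀ.

Sanity check: (A − (-4)·I) v_1 = (0, 0, 0, 0, 0)ᵀ = 0. ✓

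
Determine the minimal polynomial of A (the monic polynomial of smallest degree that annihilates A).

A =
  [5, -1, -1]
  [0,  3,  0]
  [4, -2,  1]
x^2 - 6*x + 9

The characteristic polynomial is χ_A(x) = (x - 3)^3, so the eigenvalues are known. The minimal polynomial is
  m_A(x) = Π_λ (x − λ)^{k_λ}
where k_λ is the size of the *largest* Jordan block for λ (equivalently, the smallest k with (A − λI)^k v = 0 for every generalised eigenvector v of λ).

  λ = 3: largest Jordan block has size 2, contributing (x − 3)^2

So m_A(x) = (x - 3)^2 = x^2 - 6*x + 9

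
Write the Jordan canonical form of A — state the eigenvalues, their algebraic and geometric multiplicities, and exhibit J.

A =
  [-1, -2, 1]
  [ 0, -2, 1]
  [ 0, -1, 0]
J_3(-1)

The characteristic polynomial is
  det(x·I − A) = x^3 + 3*x^2 + 3*x + 1 = (x + 1)^3

Eigenvalues and multiplicities (the geometric multiplicity of λ is n − rank(A − λI), which equals the number of Jordan blocks for λ):
  λ = -1: algebraic multiplicity = 3, geometric multiplicity = 1

Determining the block sizes for each eigenvalue:
  λ = -1: one block (gm = 1), so the single block has size am = 3 → block sizes [3]

Assembling the blocks gives a Jordan form
J =
  [-1,  1,  0]
  [ 0, -1,  1]
  [ 0,  0, -1]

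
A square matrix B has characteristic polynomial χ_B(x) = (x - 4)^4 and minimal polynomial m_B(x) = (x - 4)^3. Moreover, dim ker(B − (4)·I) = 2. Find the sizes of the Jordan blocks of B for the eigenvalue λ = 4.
Block sizes for λ = 4: [3, 1]

Step 1 — from the characteristic polynomial, algebraic multiplicity of λ = 4 is 4. From dim ker(B − (4)·I) = 2, there are exactly 2 Jordan blocks for λ = 4.
Step 2 — from the minimal polynomial, the factor (x − 4)^3 tells us the largest block for λ = 4 has size 3.
Step 3 — with total size 4, 2 blocks, and largest block 3, the block sizes (in nonincreasing order) are [3, 1].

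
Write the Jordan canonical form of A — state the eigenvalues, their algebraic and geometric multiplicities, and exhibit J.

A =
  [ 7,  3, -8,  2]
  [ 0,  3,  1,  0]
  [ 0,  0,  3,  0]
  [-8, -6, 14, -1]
J_3(3) ⊕ J_1(3)

The characteristic polynomial is
  det(x·I − A) = x^4 - 12*x^3 + 54*x^2 - 108*x + 81 = (x - 3)^4

Eigenvalues and multiplicities (the geometric multiplicity of λ is n − rank(A − λI), which equals the number of Jordan blocks for λ):
  λ = 3: algebraic multiplicity = 4, geometric multiplicity = 2

Determining the block sizes for each eigenvalue:
  λ = 3: with am = 4 and gm = 2, the partition is not yet determined (e.g. several partitions of 4 into 2 parts exist). Let N = A − (3)·I. Computing rank(N^1) = 2, rank(N^2) = 1, rank(N^3) = 0; the number of blocks of size ≥ j is rank(N^{j−1}) − rank(N^j), giving [2, 1, 1]. So we have 1 block(s) of size 3, 1 block(s) of size 1 → block sizes [3, 1]

Assembling the blocks gives a Jordan form
J =
  [3, 1, 0, 0]
  [0, 3, 1, 0]
  [0, 0, 3, 0]
  [0, 0, 0, 3]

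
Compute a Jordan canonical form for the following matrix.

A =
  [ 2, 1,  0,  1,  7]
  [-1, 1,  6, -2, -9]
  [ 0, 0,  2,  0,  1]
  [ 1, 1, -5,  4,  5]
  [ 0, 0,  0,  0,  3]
J_3(2) ⊕ J_2(3)

The characteristic polynomial is
  det(x·I − A) = x^5 - 12*x^4 + 57*x^3 - 134*x^2 + 156*x - 72 = (x - 3)^2*(x - 2)^3

Eigenvalues and multiplicities (the geometric multiplicity of λ is n − rank(A − λI), which equals the number of Jordan blocks for λ):
  λ = 2: algebraic multiplicity = 3, geometric multiplicity = 1
  λ = 3: algebraic multiplicity = 2, geometric multiplicity = 1

Determining the block sizes for each eigenvalue:
  λ = 2: one block (gm = 1), so the single block has size am = 3 → block sizes [3]
  λ = 3: one block (gm = 1), so the single block has size am = 2 → block sizes [2]

Assembling the blocks gives a Jordan form
J =
  [2, 1, 0, 0, 0]
  [0, 2, 1, 0, 0]
  [0, 0, 2, 0, 0]
  [0, 0, 0, 3, 1]
  [0, 0, 0, 0, 3]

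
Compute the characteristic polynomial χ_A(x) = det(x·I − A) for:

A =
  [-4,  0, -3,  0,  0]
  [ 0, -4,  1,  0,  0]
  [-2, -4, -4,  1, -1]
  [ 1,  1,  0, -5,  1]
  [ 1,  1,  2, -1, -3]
x^5 + 20*x^4 + 160*x^3 + 640*x^2 + 1280*x + 1024

Expanding det(x·I − A) (e.g. by cofactor expansion or by noting that A is similar to its Jordan form J, which has the same characteristic polynomial as A) gives
  χ_A(x) = x^5 + 20*x^4 + 160*x^3 + 640*x^2 + 1280*x + 1024
which factors as (x + 4)^5. The eigenvalues (with algebraic multiplicities) are λ = -4 with multiplicity 5.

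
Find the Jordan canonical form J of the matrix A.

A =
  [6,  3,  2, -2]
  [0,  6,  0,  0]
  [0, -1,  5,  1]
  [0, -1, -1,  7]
J_2(6) ⊕ J_2(6)

The characteristic polynomial is
  det(x·I − A) = x^4 - 24*x^3 + 216*x^2 - 864*x + 1296 = (x - 6)^4

Eigenvalues and multiplicities (the geometric multiplicity of λ is n − rank(A − λI), which equals the number of Jordan blocks for λ):
  λ = 6: algebraic multiplicity = 4, geometric multiplicity = 2

Determining the block sizes for each eigenvalue:
  λ = 6: with am = 4 and gm = 2, the partition is not yet determined (e.g. several partitions of 4 into 2 parts exist). Let N = A − (6)·I. Computing rank(N^1) = 2, rank(N^2) = 0; the number of blocks of size ≥ j is rank(N^{j−1}) − rank(N^j), giving [2, 2]. So we have 2 block(s) of size 2 → block sizes [2, 2]

Assembling the blocks gives a Jordan form
J =
  [6, 1, 0, 0]
  [0, 6, 0, 0]
  [0, 0, 6, 1]
  [0, 0, 0, 6]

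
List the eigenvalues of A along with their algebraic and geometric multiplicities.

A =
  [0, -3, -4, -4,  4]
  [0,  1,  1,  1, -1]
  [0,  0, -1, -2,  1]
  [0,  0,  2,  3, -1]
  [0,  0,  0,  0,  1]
λ = 0: alg = 1, geom = 1; λ = 1: alg = 4, geom = 2

Step 1 — factor the characteristic polynomial to read off the algebraic multiplicities:
  χ_A(x) = x*(x - 1)^4

Step 2 — compute geometric multiplicities via the rank-nullity identity g(λ) = n − rank(A − λI):
  rank(A − (0)·I) = 4, so dim ker(A − (0)·I) = n − 4 = 1
  rank(A − (1)·I) = 3, so dim ker(A − (1)·I) = n − 3 = 2

Summary:
  λ = 0: algebraic multiplicity = 1, geometric multiplicity = 1
  λ = 1: algebraic multiplicity = 4, geometric multiplicity = 2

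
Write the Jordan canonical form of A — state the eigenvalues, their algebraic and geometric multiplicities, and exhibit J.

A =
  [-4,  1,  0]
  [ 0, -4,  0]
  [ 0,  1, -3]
J_2(-4) ⊕ J_1(-3)

The characteristic polynomial is
  det(x·I − A) = x^3 + 11*x^2 + 40*x + 48 = (x + 3)*(x + 4)^2

Eigenvalues and multiplicities (the geometric multiplicity of λ is n − rank(A − λI), which equals the number of Jordan blocks for λ):
  λ = -4: algebraic multiplicity = 2, geometric multiplicity = 1
  λ = -3: algebraic multiplicity = 1, geometric multiplicity = 1

Determining the block sizes for each eigenvalue:
  λ = -4: one block (gm = 1), so the single block has size am = 2 → block sizes [2]
  λ = -3: one block (gm = 1), so the single block has size am = 1 → block sizes [1]

Assembling the blocks gives a Jordan form
J =
  [-4,  1,  0]
  [ 0, -4,  0]
  [ 0,  0, -3]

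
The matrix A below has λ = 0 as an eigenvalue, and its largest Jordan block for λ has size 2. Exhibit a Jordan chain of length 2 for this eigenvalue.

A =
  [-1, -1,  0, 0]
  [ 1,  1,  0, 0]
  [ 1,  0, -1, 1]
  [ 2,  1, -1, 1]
A Jordan chain for λ = 0 of length 2:
v_1 = (-1, 1, 1, 2)ᵀ
v_2 = (1, 0, 0, 0)ᵀ

Let N = A − (0)·I. We want v_2 with N^2 v_2 = 0 but N^1 v_2 ≠ 0; then v_{j-1} := N · v_j for j = 2, …, 2.

Pick v_2 = (1, 0, 0, 0)ᵀ.
Then v_1 = N · v_2 = (-1, 1, 1, 2)ᵀ.

Sanity check: (A − (0)·I) v_1 = (0, 0, 0, 0)ᵀ = 0. ✓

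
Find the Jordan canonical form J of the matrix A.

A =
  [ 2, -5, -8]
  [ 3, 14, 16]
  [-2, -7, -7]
J_3(3)

The characteristic polynomial is
  det(x·I − A) = x^3 - 9*x^2 + 27*x - 27 = (x - 3)^3

Eigenvalues and multiplicities (the geometric multiplicity of λ is n − rank(A − λI), which equals the number of Jordan blocks for λ):
  λ = 3: algebraic multiplicity = 3, geometric multiplicity = 1

Determining the block sizes for each eigenvalue:
  λ = 3: one block (gm = 1), so the single block has size am = 3 → block sizes [3]

Assembling the blocks gives a Jordan form
J =
  [3, 1, 0]
  [0, 3, 1]
  [0, 0, 3]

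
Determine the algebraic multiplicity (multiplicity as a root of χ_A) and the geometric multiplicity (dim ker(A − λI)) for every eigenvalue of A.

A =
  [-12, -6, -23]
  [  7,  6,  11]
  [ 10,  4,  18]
λ = 4: alg = 3, geom = 1

Step 1 — factor the characteristic polynomial to read off the algebraic multiplicities:
  χ_A(x) = (x - 4)^3

Step 2 — compute geometric multiplicities via the rank-nullity identity g(λ) = n − rank(A − λI):
  rank(A − (4)·I) = 2, so dim ker(A − (4)·I) = n − 2 = 1

Summary:
  λ = 4: algebraic multiplicity = 3, geometric multiplicity = 1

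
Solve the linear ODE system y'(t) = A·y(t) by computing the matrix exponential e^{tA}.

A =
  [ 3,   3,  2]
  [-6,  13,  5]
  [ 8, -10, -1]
e^{tA} =
  [t^2*exp(5*t) - 2*t*exp(5*t) + exp(5*t), -t^2*exp(5*t) + 3*t*exp(5*t), -t^2*exp(5*t)/2 + 2*t*exp(5*t)]
  [2*t^2*exp(5*t) - 6*t*exp(5*t), -2*t^2*exp(5*t) + 8*t*exp(5*t) + exp(5*t), -t^2*exp(5*t) + 5*t*exp(5*t)]
  [-2*t^2*exp(5*t) + 8*t*exp(5*t), 2*t^2*exp(5*t) - 10*t*exp(5*t), t^2*exp(5*t) - 6*t*exp(5*t) + exp(5*t)]

Strategy: write A = P · J · P⁻¹ where J is a Jordan canonical form, so e^{tA} = P · e^{tJ} · P⁻¹, and e^{tJ} can be computed block-by-block.

A has Jordan form
J =
  [5, 1, 0]
  [0, 5, 1]
  [0, 0, 5]
(up to reordering of blocks).

Per-block formulas:
  For a 3×3 Jordan block J_3(5): exp(t · J_3(5)) = e^(5t)·(I + t·N + (t^2/2)·N^2), where N is the 3×3 nilpotent shift.

After assembling e^{tJ} and conjugating by P, we get:

e^{tA} =
  [t^2*exp(5*t) - 2*t*exp(5*t) + exp(5*t), -t^2*exp(5*t) + 3*t*exp(5*t), -t^2*exp(5*t)/2 + 2*t*exp(5*t)]
  [2*t^2*exp(5*t) - 6*t*exp(5*t), -2*t^2*exp(5*t) + 8*t*exp(5*t) + exp(5*t), -t^2*exp(5*t) + 5*t*exp(5*t)]
  [-2*t^2*exp(5*t) + 8*t*exp(5*t), 2*t^2*exp(5*t) - 10*t*exp(5*t), t^2*exp(5*t) - 6*t*exp(5*t) + exp(5*t)]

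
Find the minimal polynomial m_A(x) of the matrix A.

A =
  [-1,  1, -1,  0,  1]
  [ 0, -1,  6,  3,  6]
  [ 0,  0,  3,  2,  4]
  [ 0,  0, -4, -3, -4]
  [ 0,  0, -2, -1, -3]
x^2 + 2*x + 1

The characteristic polynomial is χ_A(x) = (x + 1)^5, so the eigenvalues are known. The minimal polynomial is
  m_A(x) = Π_λ (x − λ)^{k_λ}
where k_λ is the size of the *largest* Jordan block for λ (equivalently, the smallest k with (A − λI)^k v = 0 for every generalised eigenvector v of λ).

  λ = -1: largest Jordan block has size 2, contributing (x + 1)^2

So m_A(x) = (x + 1)^2 = x^2 + 2*x + 1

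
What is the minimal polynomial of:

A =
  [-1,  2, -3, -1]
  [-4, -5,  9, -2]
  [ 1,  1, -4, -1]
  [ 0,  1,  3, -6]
x^3 + 12*x^2 + 48*x + 64

The characteristic polynomial is χ_A(x) = (x + 4)^4, so the eigenvalues are known. The minimal polynomial is
  m_A(x) = Π_λ (x − λ)^{k_λ}
where k_λ is the size of the *largest* Jordan block for λ (equivalently, the smallest k with (A − λI)^k v = 0 for every generalised eigenvector v of λ).

  λ = -4: largest Jordan block has size 3, contributing (x + 4)^3

So m_A(x) = (x + 4)^3 = x^3 + 12*x^2 + 48*x + 64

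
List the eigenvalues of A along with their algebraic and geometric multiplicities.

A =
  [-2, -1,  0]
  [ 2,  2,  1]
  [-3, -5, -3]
λ = -1: alg = 3, geom = 1

Step 1 — factor the characteristic polynomial to read off the algebraic multiplicities:
  χ_A(x) = (x + 1)^3

Step 2 — compute geometric multiplicities via the rank-nullity identity g(λ) = n − rank(A − λI):
  rank(A − (-1)·I) = 2, so dim ker(A − (-1)·I) = n − 2 = 1

Summary:
  λ = -1: algebraic multiplicity = 3, geometric multiplicity = 1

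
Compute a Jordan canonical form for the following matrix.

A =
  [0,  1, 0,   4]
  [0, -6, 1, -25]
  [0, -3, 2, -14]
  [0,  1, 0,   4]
J_3(0) ⊕ J_1(0)

The characteristic polynomial is
  det(x·I − A) = x^4

Eigenvalues and multiplicities (the geometric multiplicity of λ is n − rank(A − λI), which equals the number of Jordan blocks for λ):
  λ = 0: algebraic multiplicity = 4, geometric multiplicity = 2

Determining the block sizes for each eigenvalue:
  λ = 0: with am = 4 and gm = 2, the partition is not yet determined (e.g. several partitions of 4 into 2 parts exist). Let N = A − (0)·I. Computing rank(N^1) = 2, rank(N^2) = 1, rank(N^3) = 0; the number of blocks of size ≥ j is rank(N^{j−1}) − rank(N^j), giving [2, 1, 1]. So we have 1 block(s) of size 3, 1 block(s) of size 1 → block sizes [3, 1]

Assembling the blocks gives a Jordan form
J =
  [0, 1, 0, 0]
  [0, 0, 1, 0]
  [0, 0, 0, 0]
  [0, 0, 0, 0]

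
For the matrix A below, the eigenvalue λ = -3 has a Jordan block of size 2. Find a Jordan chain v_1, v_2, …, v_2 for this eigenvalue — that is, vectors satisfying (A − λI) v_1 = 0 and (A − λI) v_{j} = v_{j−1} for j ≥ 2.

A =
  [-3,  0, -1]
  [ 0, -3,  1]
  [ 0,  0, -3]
A Jordan chain for λ = -3 of length 2:
v_1 = (-1, 1, 0)ᵀ
v_2 = (0, 0, 1)ᵀ

Let N = A − (-3)·I. We want v_2 with N^2 v_2 = 0 but N^1 v_2 ≠ 0; then v_{j-1} := N · v_j for j = 2, …, 2.

Pick v_2 = (0, 0, 1)ᵀ.
Then v_1 = N · v_2 = (-1, 1, 0)ᵀ.

Sanity check: (A − (-3)·I) v_1 = (0, 0, 0)ᵀ = 0. ✓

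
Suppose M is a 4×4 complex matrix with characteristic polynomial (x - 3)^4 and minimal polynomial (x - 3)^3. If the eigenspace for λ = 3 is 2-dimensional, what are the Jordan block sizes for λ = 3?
Block sizes for λ = 3: [3, 1]

Step 1 — from the characteristic polynomial, algebraic multiplicity of λ = 3 is 4. From dim ker(M − (3)·I) = 2, there are exactly 2 Jordan blocks for λ = 3.
Step 2 — from the minimal polynomial, the factor (x − 3)^3 tells us the largest block for λ = 3 has size 3.
Step 3 — with total size 4, 2 blocks, and largest block 3, the block sizes (in nonincreasing order) are [3, 1].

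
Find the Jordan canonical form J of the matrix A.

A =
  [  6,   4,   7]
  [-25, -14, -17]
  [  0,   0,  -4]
J_3(-4)

The characteristic polynomial is
  det(x·I − A) = x^3 + 12*x^2 + 48*x + 64 = (x + 4)^3

Eigenvalues and multiplicities (the geometric multiplicity of λ is n − rank(A − λI), which equals the number of Jordan blocks for λ):
  λ = -4: algebraic multiplicity = 3, geometric multiplicity = 1

Determining the block sizes for each eigenvalue:
  λ = -4: one block (gm = 1), so the single block has size am = 3 → block sizes [3]

Assembling the blocks gives a Jordan form
J =
  [-4,  1,  0]
  [ 0, -4,  1]
  [ 0,  0, -4]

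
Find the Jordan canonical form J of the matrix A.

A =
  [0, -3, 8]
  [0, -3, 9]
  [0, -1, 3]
J_3(0)

The characteristic polynomial is
  det(x·I − A) = x^3

Eigenvalues and multiplicities (the geometric multiplicity of λ is n − rank(A − λI), which equals the number of Jordan blocks for λ):
  λ = 0: algebraic multiplicity = 3, geometric multiplicity = 1

Determining the block sizes for each eigenvalue:
  λ = 0: one block (gm = 1), so the single block has size am = 3 → block sizes [3]

Assembling the blocks gives a Jordan form
J =
  [0, 1, 0]
  [0, 0, 1]
  [0, 0, 0]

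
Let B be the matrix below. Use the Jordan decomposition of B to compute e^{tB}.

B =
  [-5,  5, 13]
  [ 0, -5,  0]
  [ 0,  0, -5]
e^{tB} =
  [exp(-5*t), 5*t*exp(-5*t), 13*t*exp(-5*t)]
  [0, exp(-5*t), 0]
  [0, 0, exp(-5*t)]

Strategy: write B = P · J · P⁻¹ where J is a Jordan canonical form, so e^{tB} = P · e^{tJ} · P⁻¹, and e^{tJ} can be computed block-by-block.

B has Jordan form
J =
  [-5,  1,  0]
  [ 0, -5,  0]
  [ 0,  0, -5]
(up to reordering of blocks).

Per-block formulas:
  For a 1×1 block at λ = -5: exp(t · [-5]) = [e^(-5t)].
  For a 2×2 Jordan block J_2(-5): exp(t · J_2(-5)) = e^(-5t)·(I + t·N), where N is the 2×2 nilpotent shift.

After assembling e^{tJ} and conjugating by P, we get:

e^{tB} =
  [exp(-5*t), 5*t*exp(-5*t), 13*t*exp(-5*t)]
  [0, exp(-5*t), 0]
  [0, 0, exp(-5*t)]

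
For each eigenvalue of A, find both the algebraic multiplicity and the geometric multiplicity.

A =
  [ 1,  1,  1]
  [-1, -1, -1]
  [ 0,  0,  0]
λ = 0: alg = 3, geom = 2

Step 1 — factor the characteristic polynomial to read off the algebraic multiplicities:
  χ_A(x) = x^3

Step 2 — compute geometric multiplicities via the rank-nullity identity g(λ) = n − rank(A − λI):
  rank(A − (0)·I) = 1, so dim ker(A − (0)·I) = n − 1 = 2

Summary:
  λ = 0: algebraic multiplicity = 3, geometric multiplicity = 2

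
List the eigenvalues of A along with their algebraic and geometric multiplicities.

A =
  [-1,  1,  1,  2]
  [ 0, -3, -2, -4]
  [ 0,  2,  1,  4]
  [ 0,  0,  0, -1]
λ = -1: alg = 4, geom = 3

Step 1 — factor the characteristic polynomial to read off the algebraic multiplicities:
  χ_A(x) = (x + 1)^4

Step 2 — compute geometric multiplicities via the rank-nullity identity g(λ) = n − rank(A − λI):
  rank(A − (-1)·I) = 1, so dim ker(A − (-1)·I) = n − 1 = 3

Summary:
  λ = -1: algebraic multiplicity = 4, geometric multiplicity = 3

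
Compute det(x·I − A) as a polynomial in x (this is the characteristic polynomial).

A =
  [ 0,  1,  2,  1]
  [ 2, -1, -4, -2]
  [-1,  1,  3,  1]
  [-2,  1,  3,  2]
x^4 - 4*x^3 + 6*x^2 - 4*x + 1

Expanding det(x·I − A) (e.g. by cofactor expansion or by noting that A is similar to its Jordan form J, which has the same characteristic polynomial as A) gives
  χ_A(x) = x^4 - 4*x^3 + 6*x^2 - 4*x + 1
which factors as (x - 1)^4. The eigenvalues (with algebraic multiplicities) are λ = 1 with multiplicity 4.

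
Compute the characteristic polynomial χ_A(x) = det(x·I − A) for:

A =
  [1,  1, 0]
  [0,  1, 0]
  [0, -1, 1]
x^3 - 3*x^2 + 3*x - 1

Expanding det(x·I − A) (e.g. by cofactor expansion or by noting that A is similar to its Jordan form J, which has the same characteristic polynomial as A) gives
  χ_A(x) = x^3 - 3*x^2 + 3*x - 1
which factors as (x - 1)^3. The eigenvalues (with algebraic multiplicities) are λ = 1 with multiplicity 3.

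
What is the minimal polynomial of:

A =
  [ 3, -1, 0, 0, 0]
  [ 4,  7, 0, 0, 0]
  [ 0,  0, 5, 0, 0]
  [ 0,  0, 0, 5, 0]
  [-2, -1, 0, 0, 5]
x^2 - 10*x + 25

The characteristic polynomial is χ_A(x) = (x - 5)^5, so the eigenvalues are known. The minimal polynomial is
  m_A(x) = Π_λ (x − λ)^{k_λ}
where k_λ is the size of the *largest* Jordan block for λ (equivalently, the smallest k with (A − λI)^k v = 0 for every generalised eigenvector v of λ).

  λ = 5: largest Jordan block has size 2, contributing (x − 5)^2

So m_A(x) = (x - 5)^2 = x^2 - 10*x + 25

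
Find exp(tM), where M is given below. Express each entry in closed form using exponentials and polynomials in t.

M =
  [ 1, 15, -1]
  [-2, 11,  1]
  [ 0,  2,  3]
e^{tM} =
  [-7*t^2*exp(5*t) - 4*t*exp(5*t) + exp(5*t), 14*t^2*exp(5*t) + 15*t*exp(5*t), 21*t^2*exp(5*t)/2 - t*exp(5*t)]
  [-2*t^2*exp(5*t) - 2*t*exp(5*t), 4*t^2*exp(5*t) + 6*t*exp(5*t) + exp(5*t), 3*t^2*exp(5*t) + t*exp(5*t)]
  [-2*t^2*exp(5*t), 4*t^2*exp(5*t) + 2*t*exp(5*t), 3*t^2*exp(5*t) - 2*t*exp(5*t) + exp(5*t)]

Strategy: write M = P · J · P⁻¹ where J is a Jordan canonical form, so e^{tM} = P · e^{tJ} · P⁻¹, and e^{tJ} can be computed block-by-block.

M has Jordan form
J =
  [5, 1, 0]
  [0, 5, 1]
  [0, 0, 5]
(up to reordering of blocks).

Per-block formulas:
  For a 3×3 Jordan block J_3(5): exp(t · J_3(5)) = e^(5t)·(I + t·N + (t^2/2)·N^2), where N is the 3×3 nilpotent shift.

After assembling e^{tJ} and conjugating by P, we get:

e^{tM} =
  [-7*t^2*exp(5*t) - 4*t*exp(5*t) + exp(5*t), 14*t^2*exp(5*t) + 15*t*exp(5*t), 21*t^2*exp(5*t)/2 - t*exp(5*t)]
  [-2*t^2*exp(5*t) - 2*t*exp(5*t), 4*t^2*exp(5*t) + 6*t*exp(5*t) + exp(5*t), 3*t^2*exp(5*t) + t*exp(5*t)]
  [-2*t^2*exp(5*t), 4*t^2*exp(5*t) + 2*t*exp(5*t), 3*t^2*exp(5*t) - 2*t*exp(5*t) + exp(5*t)]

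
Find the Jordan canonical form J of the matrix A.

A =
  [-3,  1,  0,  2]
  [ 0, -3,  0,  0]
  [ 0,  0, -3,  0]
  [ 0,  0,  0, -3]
J_2(-3) ⊕ J_1(-3) ⊕ J_1(-3)

The characteristic polynomial is
  det(x·I − A) = x^4 + 12*x^3 + 54*x^2 + 108*x + 81 = (x + 3)^4

Eigenvalues and multiplicities (the geometric multiplicity of λ is n − rank(A − λI), which equals the number of Jordan blocks for λ):
  λ = -3: algebraic multiplicity = 4, geometric multiplicity = 3

Determining the block sizes for each eigenvalue:
  λ = -3: 3 blocks summing to 4 forces exactly one block of size 2 and the rest size 1 → block sizes [2, 1, 1]

Assembling the blocks gives a Jordan form
J =
  [-3,  1,  0,  0]
  [ 0, -3,  0,  0]
  [ 0,  0, -3,  0]
  [ 0,  0,  0, -3]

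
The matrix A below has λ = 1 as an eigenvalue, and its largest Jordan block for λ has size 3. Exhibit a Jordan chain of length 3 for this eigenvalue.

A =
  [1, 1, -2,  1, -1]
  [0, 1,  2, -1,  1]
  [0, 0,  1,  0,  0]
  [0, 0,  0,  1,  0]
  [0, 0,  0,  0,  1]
A Jordan chain for λ = 1 of length 3:
v_1 = (2, 0, 0, 0, 0)ᵀ
v_2 = (-2, 2, 0, 0, 0)ᵀ
v_3 = (0, 0, 1, 0, 0)ᵀ

Let N = A − (1)·I. We want v_3 with N^3 v_3 = 0 but N^2 v_3 ≠ 0; then v_{j-1} := N · v_j for j = 3, …, 2.

Pick v_3 = (0, 0, 1, 0, 0)ᵀ.
Then v_2 = N · v_3 = (-2, 2, 0, 0, 0)ᵀ.
Then v_1 = N · v_2 = (2, 0, 0, 0, 0)ᵀ.

Sanity check: (A − (1)·I) v_1 = (0, 0, 0, 0, 0)ᵀ = 0. ✓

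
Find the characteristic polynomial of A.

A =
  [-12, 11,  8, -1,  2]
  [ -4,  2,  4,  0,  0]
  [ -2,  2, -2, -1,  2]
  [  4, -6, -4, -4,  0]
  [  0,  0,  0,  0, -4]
x^5 + 20*x^4 + 160*x^3 + 640*x^2 + 1280*x + 1024

Expanding det(x·I − A) (e.g. by cofactor expansion or by noting that A is similar to its Jordan form J, which has the same characteristic polynomial as A) gives
  χ_A(x) = x^5 + 20*x^4 + 160*x^3 + 640*x^2 + 1280*x + 1024
which factors as (x + 4)^5. The eigenvalues (with algebraic multiplicities) are λ = -4 with multiplicity 5.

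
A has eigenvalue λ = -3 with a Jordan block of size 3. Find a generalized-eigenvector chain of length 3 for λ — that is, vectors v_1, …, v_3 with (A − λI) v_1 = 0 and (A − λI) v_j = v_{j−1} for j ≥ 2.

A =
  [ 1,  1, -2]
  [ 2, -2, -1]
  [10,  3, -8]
A Jordan chain for λ = -3 of length 3:
v_1 = (-2, 0, -4)ᵀ
v_2 = (4, 2, 10)ᵀ
v_3 = (1, 0, 0)ᵀ

Let N = A − (-3)·I. We want v_3 with N^3 v_3 = 0 but N^2 v_3 ≠ 0; then v_{j-1} := N · v_j for j = 3, …, 2.

Pick v_3 = (1, 0, 0)ᵀ.
Then v_2 = N · v_3 = (4, 2, 10)ᵀ.
Then v_1 = N · v_2 = (-2, 0, -4)ᵀ.

Sanity check: (A − (-3)·I) v_1 = (0, 0, 0)ᵀ = 0. ✓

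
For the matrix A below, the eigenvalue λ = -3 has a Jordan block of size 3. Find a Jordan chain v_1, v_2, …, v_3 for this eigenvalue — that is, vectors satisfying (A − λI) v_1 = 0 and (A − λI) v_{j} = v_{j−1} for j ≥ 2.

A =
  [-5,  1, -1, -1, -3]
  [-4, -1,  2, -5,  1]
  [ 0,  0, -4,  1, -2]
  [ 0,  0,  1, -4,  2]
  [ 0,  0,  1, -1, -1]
A Jordan chain for λ = -3 of length 3:
v_1 = (1, 2, 0, 0, 0)ᵀ
v_2 = (-1, 2, -1, 1, 1)ᵀ
v_3 = (0, 0, 1, 0, 0)ᵀ

Let N = A − (-3)·I. We want v_3 with N^3 v_3 = 0 but N^2 v_3 ≠ 0; then v_{j-1} := N · v_j for j = 3, …, 2.

Pick v_3 = (0, 0, 1, 0, 0)ᵀ.
Then v_2 = N · v_3 = (-1, 2, -1, 1, 1)ᵀ.
Then v_1 = N · v_2 = (1, 2, 0, 0, 0)ᵀ.

Sanity check: (A − (-3)·I) v_1 = (0, 0, 0, 0, 0)ᵀ = 0. ✓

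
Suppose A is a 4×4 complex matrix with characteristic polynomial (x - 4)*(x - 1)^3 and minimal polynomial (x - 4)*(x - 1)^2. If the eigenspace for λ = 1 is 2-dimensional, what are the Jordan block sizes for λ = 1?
Block sizes for λ = 1: [2, 1]

Step 1 — from the characteristic polynomial, algebraic multiplicity of λ = 1 is 3. From dim ker(A − (1)·I) = 2, there are exactly 2 Jordan blocks for λ = 1.
Step 2 — from the minimal polynomial, the factor (x − 1)^2 tells us the largest block for λ = 1 has size 2.
Step 3 — with total size 3, 2 blocks, and largest block 2, the block sizes (in nonincreasing order) are [2, 1].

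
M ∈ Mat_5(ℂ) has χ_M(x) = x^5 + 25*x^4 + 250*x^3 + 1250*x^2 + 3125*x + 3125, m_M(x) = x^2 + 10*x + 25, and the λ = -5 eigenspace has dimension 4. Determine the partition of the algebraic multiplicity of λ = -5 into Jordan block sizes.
Block sizes for λ = -5: [2, 1, 1, 1]

Step 1 — from the characteristic polynomial, algebraic multiplicity of λ = -5 is 5. From dim ker(M − (-5)·I) = 4, there are exactly 4 Jordan blocks for λ = -5.
Step 2 — from the minimal polynomial, the factor (x + 5)^2 tells us the largest block for λ = -5 has size 2.
Step 3 — with total size 5, 4 blocks, and largest block 2, the block sizes (in nonincreasing order) are [2, 1, 1, 1].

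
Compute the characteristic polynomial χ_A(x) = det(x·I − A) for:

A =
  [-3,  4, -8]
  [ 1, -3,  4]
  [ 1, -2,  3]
x^3 + 3*x^2 + 3*x + 1

Expanding det(x·I − A) (e.g. by cofactor expansion or by noting that A is similar to its Jordan form J, which has the same characteristic polynomial as A) gives
  χ_A(x) = x^3 + 3*x^2 + 3*x + 1
which factors as (x + 1)^3. The eigenvalues (with algebraic multiplicities) are λ = -1 with multiplicity 3.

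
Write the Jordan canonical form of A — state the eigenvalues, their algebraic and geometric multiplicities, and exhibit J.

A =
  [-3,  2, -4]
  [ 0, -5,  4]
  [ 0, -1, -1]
J_2(-3) ⊕ J_1(-3)

The characteristic polynomial is
  det(x·I − A) = x^3 + 9*x^2 + 27*x + 27 = (x + 3)^3

Eigenvalues and multiplicities (the geometric multiplicity of λ is n − rank(A − λI), which equals the number of Jordan blocks for λ):
  λ = -3: algebraic multiplicity = 3, geometric multiplicity = 2

Determining the block sizes for each eigenvalue:
  λ = -3: 2 blocks summing to 3 forces exactly one block of size 2 and the rest size 1 → block sizes [2, 1]

Assembling the blocks gives a Jordan form
J =
  [-3,  1,  0]
  [ 0, -3,  0]
  [ 0,  0, -3]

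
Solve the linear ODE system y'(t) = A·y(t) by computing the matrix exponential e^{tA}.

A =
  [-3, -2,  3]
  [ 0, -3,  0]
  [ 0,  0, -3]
e^{tA} =
  [exp(-3*t), -2*t*exp(-3*t), 3*t*exp(-3*t)]
  [0, exp(-3*t), 0]
  [0, 0, exp(-3*t)]

Strategy: write A = P · J · P⁻¹ where J is a Jordan canonical form, so e^{tA} = P · e^{tJ} · P⁻¹, and e^{tJ} can be computed block-by-block.

A has Jordan form
J =
  [-3,  1,  0]
  [ 0, -3,  0]
  [ 0,  0, -3]
(up to reordering of blocks).

Per-block formulas:
  For a 1×1 block at λ = -3: exp(t · [-3]) = [e^(-3t)].
  For a 2×2 Jordan block J_2(-3): exp(t · J_2(-3)) = e^(-3t)·(I + t·N), where N is the 2×2 nilpotent shift.

After assembling e^{tJ} and conjugating by P, we get:

e^{tA} =
  [exp(-3*t), -2*t*exp(-3*t), 3*t*exp(-3*t)]
  [0, exp(-3*t), 0]
  [0, 0, exp(-3*t)]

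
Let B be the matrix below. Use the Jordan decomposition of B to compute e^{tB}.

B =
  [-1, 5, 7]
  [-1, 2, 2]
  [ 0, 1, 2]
e^{tB} =
  [-t^2*exp(t)/2 - 2*t*exp(t) + exp(t), t^2*exp(t) + 5*t*exp(t), 3*t^2*exp(t)/2 + 7*t*exp(t)]
  [t^2*exp(t)/2 - t*exp(t), -t^2*exp(t) + t*exp(t) + exp(t), -3*t^2*exp(t)/2 + 2*t*exp(t)]
  [-t^2*exp(t)/2, t^2*exp(t) + t*exp(t), 3*t^2*exp(t)/2 + t*exp(t) + exp(t)]

Strategy: write B = P · J · P⁻¹ where J is a Jordan canonical form, so e^{tB} = P · e^{tJ} · P⁻¹, and e^{tJ} can be computed block-by-block.

B has Jordan form
J =
  [1, 1, 0]
  [0, 1, 1]
  [0, 0, 1]
(up to reordering of blocks).

Per-block formulas:
  For a 3×3 Jordan block J_3(1): exp(t · J_3(1)) = e^(1t)·(I + t·N + (t^2/2)·N^2), where N is the 3×3 nilpotent shift.

After assembling e^{tJ} and conjugating by P, we get:

e^{tB} =
  [-t^2*exp(t)/2 - 2*t*exp(t) + exp(t), t^2*exp(t) + 5*t*exp(t), 3*t^2*exp(t)/2 + 7*t*exp(t)]
  [t^2*exp(t)/2 - t*exp(t), -t^2*exp(t) + t*exp(t) + exp(t), -3*t^2*exp(t)/2 + 2*t*exp(t)]
  [-t^2*exp(t)/2, t^2*exp(t) + t*exp(t), 3*t^2*exp(t)/2 + t*exp(t) + exp(t)]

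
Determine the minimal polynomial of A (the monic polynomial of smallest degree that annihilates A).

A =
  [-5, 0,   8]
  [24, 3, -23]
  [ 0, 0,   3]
x^3 - x^2 - 21*x + 45

The characteristic polynomial is χ_A(x) = (x - 3)^2*(x + 5), so the eigenvalues are known. The minimal polynomial is
  m_A(x) = Π_λ (x − λ)^{k_λ}
where k_λ is the size of the *largest* Jordan block for λ (equivalently, the smallest k with (A − λI)^k v = 0 for every generalised eigenvector v of λ).

  λ = -5: largest Jordan block has size 1, contributing (x + 5)
  λ = 3: largest Jordan block has size 2, contributing (x − 3)^2

So m_A(x) = (x - 3)^2*(x + 5) = x^3 - x^2 - 21*x + 45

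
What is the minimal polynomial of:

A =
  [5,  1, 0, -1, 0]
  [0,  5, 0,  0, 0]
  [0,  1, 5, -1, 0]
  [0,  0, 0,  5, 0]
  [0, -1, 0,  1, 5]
x^2 - 10*x + 25

The characteristic polynomial is χ_A(x) = (x - 5)^5, so the eigenvalues are known. The minimal polynomial is
  m_A(x) = Π_λ (x − λ)^{k_λ}
where k_λ is the size of the *largest* Jordan block for λ (equivalently, the smallest k with (A − λI)^k v = 0 for every generalised eigenvector v of λ).

  λ = 5: largest Jordan block has size 2, contributing (x − 5)^2

So m_A(x) = (x - 5)^2 = x^2 - 10*x + 25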